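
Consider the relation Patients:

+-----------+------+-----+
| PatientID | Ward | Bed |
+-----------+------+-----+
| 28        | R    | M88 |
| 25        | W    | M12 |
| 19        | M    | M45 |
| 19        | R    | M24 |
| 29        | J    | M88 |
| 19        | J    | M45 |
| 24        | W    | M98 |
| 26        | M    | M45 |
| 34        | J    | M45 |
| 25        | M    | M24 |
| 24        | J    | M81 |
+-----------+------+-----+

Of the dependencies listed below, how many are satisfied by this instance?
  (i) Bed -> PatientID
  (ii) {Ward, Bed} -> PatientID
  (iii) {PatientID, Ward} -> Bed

1

(i) Bed -> PatientID: Bed=M88: 2 rows → PatientID takes values {28, 29} — violation; Bed=M45: 4 rows → PatientID takes values {19, 26, 34} — violation; Bed=M24: 2 rows → PatientID takes values {19, 25} — violation — fails.
(ii) {Ward, Bed} -> PatientID: (Ward=M, Bed=M45): 2 rows → PatientID takes values {19, 26} — violation; (Ward=J, Bed=M45): 2 rows → PatientID takes values {19, 34} — violation — fails.
(iii) {PatientID, Ward} -> Bed: every LHS value maps to a single RHS value — holds.
1 of the 3 dependencies holds.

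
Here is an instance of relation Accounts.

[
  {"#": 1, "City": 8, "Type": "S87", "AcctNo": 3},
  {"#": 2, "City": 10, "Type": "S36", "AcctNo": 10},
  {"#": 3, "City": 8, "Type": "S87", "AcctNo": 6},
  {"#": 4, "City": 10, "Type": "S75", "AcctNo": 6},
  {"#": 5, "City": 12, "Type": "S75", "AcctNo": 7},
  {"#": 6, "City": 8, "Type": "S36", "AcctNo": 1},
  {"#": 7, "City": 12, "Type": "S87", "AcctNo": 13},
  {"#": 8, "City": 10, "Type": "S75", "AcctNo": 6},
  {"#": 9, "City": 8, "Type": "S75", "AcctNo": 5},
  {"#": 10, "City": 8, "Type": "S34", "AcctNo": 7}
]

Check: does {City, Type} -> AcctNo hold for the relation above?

No

(City=8, Type=S87): rows 1, 3 → AcctNo takes values {3, 6} — violation
(City=10, Type=S36): row 2 → AcctNo = 10 ✓
(City=10, Type=S75): rows 4, 8 → AcctNo = 6, 6 ✓
(City=12, Type=S75): row 5 → AcctNo = 7 ✓
(City=8, Type=S36): row 6 → AcctNo = 1 ✓
(City=12, Type=S87): row 7 → AcctNo = 13 ✓
(City=8, Type=S75): row 9 → AcctNo = 5 ✓
(City=8, Type=S34): row 10 → AcctNo = 7 ✓
Two rows agree on {City, Type} but differ on AcctNo, so {City, Type} -> AcctNo does not hold.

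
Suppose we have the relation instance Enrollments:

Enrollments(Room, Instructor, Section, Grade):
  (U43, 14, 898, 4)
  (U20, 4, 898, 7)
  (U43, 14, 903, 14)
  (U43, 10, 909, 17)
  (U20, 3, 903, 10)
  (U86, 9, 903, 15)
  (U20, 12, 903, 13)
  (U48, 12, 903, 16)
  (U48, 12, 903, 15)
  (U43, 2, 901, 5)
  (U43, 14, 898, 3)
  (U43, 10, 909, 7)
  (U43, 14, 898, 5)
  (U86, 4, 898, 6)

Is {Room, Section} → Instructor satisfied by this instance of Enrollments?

(Room=U43, Section=898): 3 rows → Instructor = 14, 14, 14 ✓
(Room=U20, Section=898): 1 row → Instructor = 4 ✓
(Room=U43, Section=903): 1 row → Instructor = 14 ✓
(Room=U43, Section=909): 2 rows → Instructor = 10, 10 ✓
(Room=U20, Section=903): 2 rows → Instructor takes values {3, 12} — violation
(Room=U86, Section=903): 1 row → Instructor = 9 ✓
(Room=U48, Section=903): 2 rows → Instructor = 12, 12 ✓
(Room=U43, Section=901): 1 row → Instructor = 2 ✓
(Room=U86, Section=898): 1 row → Instructor = 4 ✓
Two rows agree on {Room, Section} but differ on Instructor, so {Room, Section} → Instructor does not hold.

No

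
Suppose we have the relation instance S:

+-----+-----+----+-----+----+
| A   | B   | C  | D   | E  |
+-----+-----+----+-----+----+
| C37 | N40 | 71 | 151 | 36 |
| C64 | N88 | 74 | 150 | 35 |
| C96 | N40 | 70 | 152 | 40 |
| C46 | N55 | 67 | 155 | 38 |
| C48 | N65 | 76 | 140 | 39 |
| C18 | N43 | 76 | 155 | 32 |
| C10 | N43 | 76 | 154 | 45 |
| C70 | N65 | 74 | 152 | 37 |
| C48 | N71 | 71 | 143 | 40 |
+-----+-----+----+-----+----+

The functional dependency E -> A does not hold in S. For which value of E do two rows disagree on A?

40

E=36: 1 row → A = C37 ✓
E=35: 1 row → A = C64 ✓
E=40: 2 rows → A takes values {C96, C48} — violation
E=38: 1 row → A = C46 ✓
E=39: 1 row → A = C48 ✓
E=32: 1 row → A = C18 ✓
E=45: 1 row → A = C10 ✓
E=37: 1 row → A = C70 ✓
The only E value with inconsistent A is E=40.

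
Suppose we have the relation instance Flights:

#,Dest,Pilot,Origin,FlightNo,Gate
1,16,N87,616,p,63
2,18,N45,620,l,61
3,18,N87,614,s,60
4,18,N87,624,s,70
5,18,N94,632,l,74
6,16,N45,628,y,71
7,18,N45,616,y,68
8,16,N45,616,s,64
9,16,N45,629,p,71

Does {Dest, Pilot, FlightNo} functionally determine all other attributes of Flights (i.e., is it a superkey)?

No

Rows 3 and 4 have the same {Dest, Pilot, FlightNo} value (Dest=18, Pilot=N87, FlightNo=s) but are distinct tuples, so {Dest, Pilot, FlightNo} does not determine every attribute — not a superkey.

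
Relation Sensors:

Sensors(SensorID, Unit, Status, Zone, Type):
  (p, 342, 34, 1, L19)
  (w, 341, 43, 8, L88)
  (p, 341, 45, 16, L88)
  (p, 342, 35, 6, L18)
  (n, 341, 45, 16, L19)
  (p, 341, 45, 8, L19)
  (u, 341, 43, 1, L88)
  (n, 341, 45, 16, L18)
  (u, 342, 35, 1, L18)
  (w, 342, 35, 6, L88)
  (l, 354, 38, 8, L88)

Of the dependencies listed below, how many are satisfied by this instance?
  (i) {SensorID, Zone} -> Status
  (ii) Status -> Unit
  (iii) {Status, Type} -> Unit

2

(i) {SensorID, Zone} -> Status: (SensorID=u, Zone=1): 2 rows → Status takes values {43, 35} — violation — fails.
(ii) Status -> Unit: every LHS value maps to a single RHS value — holds.
(iii) {Status, Type} -> Unit: every LHS value maps to a single RHS value — holds.
2 of the 3 dependencies hold.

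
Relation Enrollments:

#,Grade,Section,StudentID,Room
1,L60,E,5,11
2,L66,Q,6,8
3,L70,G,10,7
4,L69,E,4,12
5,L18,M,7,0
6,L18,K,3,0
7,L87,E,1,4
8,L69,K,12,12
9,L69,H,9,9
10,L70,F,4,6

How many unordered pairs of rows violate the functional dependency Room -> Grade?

0

Room=12: all 2 rows agree on Grade — 0 pairs.
Room=0: all 2 rows agree on Grade — 0 pairs.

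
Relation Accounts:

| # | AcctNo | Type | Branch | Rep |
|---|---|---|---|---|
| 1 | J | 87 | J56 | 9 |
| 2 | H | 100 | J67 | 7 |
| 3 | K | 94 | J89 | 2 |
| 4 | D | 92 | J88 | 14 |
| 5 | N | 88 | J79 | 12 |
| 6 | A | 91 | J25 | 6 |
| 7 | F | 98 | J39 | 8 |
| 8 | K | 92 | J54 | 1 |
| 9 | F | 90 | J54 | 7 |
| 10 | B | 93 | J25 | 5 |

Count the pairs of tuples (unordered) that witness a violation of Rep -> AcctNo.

Rep=7: violating pairs (2,9) — 1 pair.

1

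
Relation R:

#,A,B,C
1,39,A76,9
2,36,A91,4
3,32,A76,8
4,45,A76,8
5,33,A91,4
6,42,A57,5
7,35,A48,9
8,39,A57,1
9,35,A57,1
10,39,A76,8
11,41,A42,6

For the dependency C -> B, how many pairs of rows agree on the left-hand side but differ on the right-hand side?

1

C=9: violating pairs (1,7) — 1 pair.
C=4: all 2 rows agree on B — 0 pairs.
C=8: all 3 rows agree on B — 0 pairs.
C=1: all 2 rows agree on B — 0 pairs.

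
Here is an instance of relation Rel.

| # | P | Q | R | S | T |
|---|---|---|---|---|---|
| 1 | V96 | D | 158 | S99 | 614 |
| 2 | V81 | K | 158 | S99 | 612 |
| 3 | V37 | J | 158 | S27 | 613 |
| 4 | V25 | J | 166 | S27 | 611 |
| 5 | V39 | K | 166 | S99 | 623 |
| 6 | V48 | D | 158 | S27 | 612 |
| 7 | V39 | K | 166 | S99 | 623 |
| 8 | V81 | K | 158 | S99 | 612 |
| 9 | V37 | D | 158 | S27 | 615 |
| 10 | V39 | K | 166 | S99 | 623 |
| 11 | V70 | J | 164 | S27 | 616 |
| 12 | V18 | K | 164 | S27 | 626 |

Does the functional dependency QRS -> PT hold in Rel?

(Q=D, R=158, S=S99): row 1 → {P,T} = (V96, 614) ✓
(Q=K, R=158, S=S99): rows 2, 8 → {P,T} = (V81, 612), (V81, 612) ✓
(Q=J, R=158, S=S27): row 3 → {P,T} = (V37, 613) ✓
(Q=J, R=166, S=S27): row 4 → {P,T} = (V25, 611) ✓
(Q=K, R=166, S=S99): rows 5, 7, 10 → {P,T} = (V39, 623), (V39, 623), (V39, 623) ✓
(Q=D, R=158, S=S27): rows 6, 9 → {P,T} takes values {(V48, 612), (V37, 615)} — violation
(Q=J, R=164, S=S27): row 11 → {P,T} = (V70, 616) ✓
(Q=K, R=164, S=S27): row 12 → {P,T} = (V18, 626) ✓
Two rows agree on QRS but differ on PT, so QRS -> PT does not hold.

No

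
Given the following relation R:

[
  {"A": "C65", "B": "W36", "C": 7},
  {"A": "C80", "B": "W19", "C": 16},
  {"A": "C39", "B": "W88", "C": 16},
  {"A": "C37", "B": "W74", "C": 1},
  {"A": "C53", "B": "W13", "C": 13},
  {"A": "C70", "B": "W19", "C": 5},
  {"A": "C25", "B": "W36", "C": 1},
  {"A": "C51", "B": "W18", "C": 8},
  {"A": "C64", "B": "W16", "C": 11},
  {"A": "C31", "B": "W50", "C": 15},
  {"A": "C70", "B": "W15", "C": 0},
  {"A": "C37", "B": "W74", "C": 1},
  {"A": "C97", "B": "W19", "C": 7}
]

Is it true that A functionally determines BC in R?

No

A=C65: 1 row → {B,C} = (W36, 7) ✓
A=C80: 1 row → {B,C} = (W19, 16) ✓
A=C39: 1 row → {B,C} = (W88, 16) ✓
A=C37: 2 rows → {B,C} = (W74, 1), (W74, 1) ✓
A=C53: 1 row → {B,C} = (W13, 13) ✓
A=C70: 2 rows → {B,C} takes values {(W19, 5), (W15, 0)} — violation
A=C25: 1 row → {B,C} = (W36, 1) ✓
A=C51: 1 row → {B,C} = (W18, 8) ✓
A=C64: 1 row → {B,C} = (W16, 11) ✓
A=C31: 1 row → {B,C} = (W50, 15) ✓
A=C97: 1 row → {B,C} = (W19, 7) ✓
Two rows agree on A but differ on BC, so A → BC does not hold.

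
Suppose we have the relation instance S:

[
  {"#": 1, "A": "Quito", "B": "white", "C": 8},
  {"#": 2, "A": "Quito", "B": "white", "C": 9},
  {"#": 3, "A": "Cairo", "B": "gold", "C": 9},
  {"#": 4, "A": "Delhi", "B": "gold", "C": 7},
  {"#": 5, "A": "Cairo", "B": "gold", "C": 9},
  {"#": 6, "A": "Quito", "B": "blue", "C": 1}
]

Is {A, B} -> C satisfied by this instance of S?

No

(A=Quito, B=white): rows 1, 2 → C takes values {8, 9} — violation
(A=Cairo, B=gold): rows 3, 5 → C = 9, 9 ✓
(A=Delhi, B=gold): row 4 → C = 7 ✓
(A=Quito, B=blue): row 6 → C = 1 ✓
Two rows agree on {A, B} but differ on C, so {A, B} -> C does not hold.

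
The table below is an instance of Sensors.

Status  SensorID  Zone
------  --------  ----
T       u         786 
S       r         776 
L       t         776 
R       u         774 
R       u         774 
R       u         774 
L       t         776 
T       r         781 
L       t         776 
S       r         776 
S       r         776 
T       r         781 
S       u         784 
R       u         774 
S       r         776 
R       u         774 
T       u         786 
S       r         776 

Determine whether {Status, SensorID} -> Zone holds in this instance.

(Status=T, SensorID=u): 2 rows → Zone = 786, 786 ✓
(Status=S, SensorID=r): 5 rows → Zone = 776, 776, 776, 776, 776 ✓
(Status=L, SensorID=t): 3 rows → Zone = 776, 776, 776 ✓
(Status=R, SensorID=u): 5 rows → Zone = 774, 774, 774, 774, 774 ✓
(Status=T, SensorID=r): 2 rows → Zone = 781, 781 ✓
(Status=S, SensorID=u): 1 row → Zone = 784 ✓
Every {Status, SensorID} value is associated with a single Zone value, so {Status, SensorID} -> Zone holds.

Yes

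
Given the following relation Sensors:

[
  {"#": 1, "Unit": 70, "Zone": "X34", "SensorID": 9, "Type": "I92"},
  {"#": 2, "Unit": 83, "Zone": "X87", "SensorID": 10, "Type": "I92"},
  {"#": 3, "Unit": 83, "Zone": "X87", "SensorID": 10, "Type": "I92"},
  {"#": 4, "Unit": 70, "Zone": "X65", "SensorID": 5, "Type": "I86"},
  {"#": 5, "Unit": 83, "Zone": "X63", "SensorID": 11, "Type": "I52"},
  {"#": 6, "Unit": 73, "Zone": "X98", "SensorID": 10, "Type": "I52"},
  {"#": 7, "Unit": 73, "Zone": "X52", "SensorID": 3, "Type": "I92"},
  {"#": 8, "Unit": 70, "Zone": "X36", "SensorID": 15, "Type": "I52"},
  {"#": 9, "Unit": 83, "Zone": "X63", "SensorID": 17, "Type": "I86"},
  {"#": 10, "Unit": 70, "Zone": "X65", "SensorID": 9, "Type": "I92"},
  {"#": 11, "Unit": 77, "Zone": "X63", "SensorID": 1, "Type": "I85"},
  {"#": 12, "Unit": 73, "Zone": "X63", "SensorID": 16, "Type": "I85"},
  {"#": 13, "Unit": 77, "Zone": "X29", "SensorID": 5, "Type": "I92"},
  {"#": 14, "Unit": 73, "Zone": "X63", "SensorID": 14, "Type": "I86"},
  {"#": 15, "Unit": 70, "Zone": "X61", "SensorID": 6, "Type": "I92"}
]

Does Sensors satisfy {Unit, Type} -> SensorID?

(Unit=70, Type=I92): rows 1, 10, 15 → SensorID takes values {9, 6} — violation
(Unit=83, Type=I92): rows 2, 3 → SensorID = 10, 10 ✓
(Unit=70, Type=I86): row 4 → SensorID = 5 ✓
(Unit=83, Type=I52): row 5 → SensorID = 11 ✓
(Unit=73, Type=I52): row 6 → SensorID = 10 ✓
(Unit=73, Type=I92): row 7 → SensorID = 3 ✓
(Unit=70, Type=I52): row 8 → SensorID = 15 ✓
(Unit=83, Type=I86): row 9 → SensorID = 17 ✓
(Unit=77, Type=I85): row 11 → SensorID = 1 ✓
(Unit=73, Type=I85): row 12 → SensorID = 16 ✓
(Unit=77, Type=I92): row 13 → SensorID = 5 ✓
(Unit=73, Type=I86): row 14 → SensorID = 14 ✓
Two rows agree on {Unit, Type} but differ on SensorID, so {Unit, Type} -> SensorID does not hold.

No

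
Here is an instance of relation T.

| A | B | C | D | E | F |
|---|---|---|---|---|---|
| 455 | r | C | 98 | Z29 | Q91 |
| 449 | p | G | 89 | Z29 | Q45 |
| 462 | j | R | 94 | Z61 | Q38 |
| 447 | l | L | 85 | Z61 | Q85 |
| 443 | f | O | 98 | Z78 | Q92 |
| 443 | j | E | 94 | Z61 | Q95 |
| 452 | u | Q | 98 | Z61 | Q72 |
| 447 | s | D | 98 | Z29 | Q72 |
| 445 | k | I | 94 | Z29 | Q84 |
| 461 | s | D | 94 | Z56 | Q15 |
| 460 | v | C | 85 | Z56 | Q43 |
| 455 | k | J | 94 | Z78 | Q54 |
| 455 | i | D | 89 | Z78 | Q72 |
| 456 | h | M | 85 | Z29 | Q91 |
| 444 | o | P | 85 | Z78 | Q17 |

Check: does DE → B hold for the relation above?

No

(D=98, E=Z29): 2 rows → B takes values {r, s} — violation
(D=89, E=Z29): 1 row → B = p ✓
(D=94, E=Z61): 2 rows → B = j, j ✓
(D=85, E=Z61): 1 row → B = l ✓
(D=98, E=Z78): 1 row → B = f ✓
(D=98, E=Z61): 1 row → B = u ✓
(D=94, E=Z29): 1 row → B = k ✓
(D=94, E=Z56): 1 row → B = s ✓
(D=85, E=Z56): 1 row → B = v ✓
(D=94, E=Z78): 1 row → B = k ✓
(D=89, E=Z78): 1 row → B = i ✓
(D=85, E=Z29): 1 row → B = h ✓
(D=85, E=Z78): 1 row → B = o ✓
Two rows agree on DE but differ on B, so DE → B does not hold.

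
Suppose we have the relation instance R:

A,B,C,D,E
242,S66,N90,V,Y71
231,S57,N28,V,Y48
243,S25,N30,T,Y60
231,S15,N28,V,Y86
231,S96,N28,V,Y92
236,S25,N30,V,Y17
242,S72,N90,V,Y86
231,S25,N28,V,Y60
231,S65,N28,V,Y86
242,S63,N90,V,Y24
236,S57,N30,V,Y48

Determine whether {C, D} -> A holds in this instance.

(C=N90, D=V): 3 rows → A = 242, 242, 242 ✓
(C=N28, D=V): 5 rows → A = 231, 231, 231, 231, 231 ✓
(C=N30, D=T): 1 row → A = 243 ✓
(C=N30, D=V): 2 rows → A = 236, 236 ✓
Every {C, D} value is associated with a single A value, so {C, D} -> A holds.

Yes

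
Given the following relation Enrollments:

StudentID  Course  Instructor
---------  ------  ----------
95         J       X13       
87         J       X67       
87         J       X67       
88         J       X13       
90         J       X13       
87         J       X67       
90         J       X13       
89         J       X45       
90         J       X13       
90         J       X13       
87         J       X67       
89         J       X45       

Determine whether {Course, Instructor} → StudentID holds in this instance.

No

(Course=J, Instructor=X13): 6 rows → StudentID takes values {95, 88, 90} — violation
(Course=J, Instructor=X67): 4 rows → StudentID = 87, 87, 87, 87 ✓
(Course=J, Instructor=X45): 2 rows → StudentID = 89, 89 ✓
Two rows agree on {Course, Instructor} but differ on StudentID, so {Course, Instructor} → StudentID does not hold.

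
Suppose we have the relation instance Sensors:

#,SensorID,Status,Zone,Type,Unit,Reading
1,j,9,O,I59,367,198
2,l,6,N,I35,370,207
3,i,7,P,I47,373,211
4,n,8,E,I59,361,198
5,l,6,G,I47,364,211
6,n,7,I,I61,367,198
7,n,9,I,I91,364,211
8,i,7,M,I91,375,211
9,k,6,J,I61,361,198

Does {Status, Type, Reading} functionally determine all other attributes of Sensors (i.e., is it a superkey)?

Yes

All 9 rows have distinct {Status, Type, Reading} values, so {Status, Type, Reading} → (all attributes) holds and {Status, Type, Reading} is a superkey.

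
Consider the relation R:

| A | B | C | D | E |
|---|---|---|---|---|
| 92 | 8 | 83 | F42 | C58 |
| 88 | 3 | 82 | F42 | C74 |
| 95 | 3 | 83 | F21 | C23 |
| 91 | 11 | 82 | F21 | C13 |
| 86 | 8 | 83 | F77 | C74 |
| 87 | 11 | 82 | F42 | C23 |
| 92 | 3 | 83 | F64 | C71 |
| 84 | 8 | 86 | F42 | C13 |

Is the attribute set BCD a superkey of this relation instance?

Yes

All 8 rows have distinct BCD values, so BCD → (all attributes) holds and BCD is a superkey.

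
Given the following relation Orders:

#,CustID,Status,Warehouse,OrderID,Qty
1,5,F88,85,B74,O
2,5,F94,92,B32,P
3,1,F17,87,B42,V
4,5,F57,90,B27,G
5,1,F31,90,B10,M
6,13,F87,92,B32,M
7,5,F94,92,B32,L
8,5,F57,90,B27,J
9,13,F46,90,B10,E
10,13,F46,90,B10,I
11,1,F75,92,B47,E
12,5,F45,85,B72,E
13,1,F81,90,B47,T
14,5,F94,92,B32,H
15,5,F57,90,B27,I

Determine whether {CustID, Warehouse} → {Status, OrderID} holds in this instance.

(CustID=5, Warehouse=85): rows 1, 12 → {Status,OrderID} takes values {(F88, B74), (F45, B72)} — violation
(CustID=5, Warehouse=92): rows 2, 7, 14 → {Status,OrderID} = (F94, B32), (F94, B32), (F94, B32) ✓
(CustID=1, Warehouse=87): row 3 → {Status,OrderID} = (F17, B42) ✓
(CustID=5, Warehouse=90): rows 4, 8, 15 → {Status,OrderID} = (F57, B27), (F57, B27), (F57, B27) ✓
(CustID=1, Warehouse=90): rows 5, 13 → {Status,OrderID} takes values {(F31, B10), (F81, B47)} — violation
(CustID=13, Warehouse=92): row 6 → {Status,OrderID} = (F87, B32) ✓
(CustID=13, Warehouse=90): rows 9, 10 → {Status,OrderID} = (F46, B10), (F46, B10) ✓
(CustID=1, Warehouse=92): row 11 → {Status,OrderID} = (F75, B47) ✓
Two rows agree on {CustID, Warehouse} but differ on {Status, OrderID}, so {CustID, Warehouse} → {Status, OrderID} does not hold.

No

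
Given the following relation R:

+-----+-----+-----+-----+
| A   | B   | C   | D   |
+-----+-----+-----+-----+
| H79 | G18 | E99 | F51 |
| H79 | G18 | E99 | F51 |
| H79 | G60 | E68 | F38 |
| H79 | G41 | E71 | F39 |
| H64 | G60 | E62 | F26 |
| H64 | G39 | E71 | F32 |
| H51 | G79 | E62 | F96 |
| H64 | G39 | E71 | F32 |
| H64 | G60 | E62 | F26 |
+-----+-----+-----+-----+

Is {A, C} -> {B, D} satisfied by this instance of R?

Yes

(A=H79, C=E99): 2 rows → {B,D} = (G18, F51), (G18, F51) ✓
(A=H79, C=E68): 1 row → {B,D} = (G60, F38) ✓
(A=H79, C=E71): 1 row → {B,D} = (G41, F39) ✓
(A=H64, C=E62): 2 rows → {B,D} = (G60, F26), (G60, F26) ✓
(A=H64, C=E71): 2 rows → {B,D} = (G39, F32), (G39, F32) ✓
(A=H51, C=E62): 1 row → {B,D} = (G79, F96) ✓
Every {A, C} value is associated with a single {B, D} value, so {A, C} -> {B, D} holds.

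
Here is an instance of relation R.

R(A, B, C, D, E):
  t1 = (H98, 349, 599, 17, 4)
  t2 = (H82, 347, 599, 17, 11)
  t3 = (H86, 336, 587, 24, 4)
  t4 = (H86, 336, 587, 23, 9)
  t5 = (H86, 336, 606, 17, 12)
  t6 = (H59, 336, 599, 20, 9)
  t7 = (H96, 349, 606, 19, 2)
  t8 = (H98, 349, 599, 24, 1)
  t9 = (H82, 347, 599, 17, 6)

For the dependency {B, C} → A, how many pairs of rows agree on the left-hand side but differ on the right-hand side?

(B=349, C=599): all 2 rows agree on A — 0 pairs.
(B=347, C=599): all 2 rows agree on A — 0 pairs.
(B=336, C=587): all 2 rows agree on A — 0 pairs.

0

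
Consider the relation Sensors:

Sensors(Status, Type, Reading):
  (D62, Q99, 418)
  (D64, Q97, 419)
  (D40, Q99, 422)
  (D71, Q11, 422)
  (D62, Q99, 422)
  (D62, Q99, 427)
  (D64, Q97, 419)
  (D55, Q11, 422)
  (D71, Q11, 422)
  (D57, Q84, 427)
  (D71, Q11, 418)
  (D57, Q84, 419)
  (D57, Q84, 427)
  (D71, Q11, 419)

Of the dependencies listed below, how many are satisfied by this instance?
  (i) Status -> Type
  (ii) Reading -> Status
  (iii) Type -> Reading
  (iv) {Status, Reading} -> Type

2

(i) Status -> Type: every LHS value maps to a single RHS value — holds.
(ii) Reading -> Status: Reading=418: 2 rows → Status takes values {D62, D71} — violation; Reading=419: 4 rows → Status takes values {D64, D57, D71} — violation; Reading=422: 5 rows → Status takes values {D40, D71, D62, D55} — violation; Reading=427: 3 rows → Status takes values {D62, D57} — violation — fails.
(iii) Type -> Reading: Type=Q99: 4 rows → Reading takes values {418, 422, 427} — violation; Type=Q11: 5 rows → Reading takes values {422, 418, 419} — violation; Type=Q84: 3 rows → Reading takes values {427, 419} — violation — fails.
(iv) {Status, Reading} -> Type: every LHS value maps to a single RHS value — holds.
2 of the 4 dependencies hold.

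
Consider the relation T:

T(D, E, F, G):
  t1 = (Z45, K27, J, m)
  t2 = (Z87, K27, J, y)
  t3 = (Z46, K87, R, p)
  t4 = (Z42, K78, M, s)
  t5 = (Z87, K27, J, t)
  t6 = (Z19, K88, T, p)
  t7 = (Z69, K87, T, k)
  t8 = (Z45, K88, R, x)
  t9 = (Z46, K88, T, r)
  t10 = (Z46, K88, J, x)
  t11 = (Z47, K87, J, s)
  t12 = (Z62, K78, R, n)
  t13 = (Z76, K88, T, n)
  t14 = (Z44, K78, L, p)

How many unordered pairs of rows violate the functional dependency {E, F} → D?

(E=K27, F=J): violating pairs (1,2), (1,5) — 2 pairs.
(E=K88, F=T): violating pairs (6,9), (6,13), (9,13) — 3 pairs.

5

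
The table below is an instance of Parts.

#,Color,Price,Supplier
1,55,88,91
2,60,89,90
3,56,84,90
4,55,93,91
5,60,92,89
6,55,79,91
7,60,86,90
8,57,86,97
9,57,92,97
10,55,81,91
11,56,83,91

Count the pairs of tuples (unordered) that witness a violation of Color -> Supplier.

Color=55: all 4 rows agree on Supplier — 0 pairs.
Color=60: violating pairs (2,5), (5,7) — 2 pairs.
Color=56: violating pairs (3,11) — 1 pair.
Color=57: all 2 rows agree on Supplier — 0 pairs.

3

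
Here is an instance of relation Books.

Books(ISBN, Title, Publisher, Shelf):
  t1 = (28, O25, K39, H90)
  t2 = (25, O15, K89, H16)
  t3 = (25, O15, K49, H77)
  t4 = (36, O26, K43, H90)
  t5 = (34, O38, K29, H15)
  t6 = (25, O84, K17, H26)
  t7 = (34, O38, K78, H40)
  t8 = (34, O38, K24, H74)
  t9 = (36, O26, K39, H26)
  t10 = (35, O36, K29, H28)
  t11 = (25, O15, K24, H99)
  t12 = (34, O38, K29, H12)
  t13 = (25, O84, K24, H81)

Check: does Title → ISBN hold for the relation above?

Title=O25: row 1 → ISBN = 28 ✓
Title=O15: rows 2, 3, 11 → ISBN = 25, 25, 25 ✓
Title=O26: rows 4, 9 → ISBN = 36, 36 ✓
Title=O38: rows 5, 7, 8, 12 → ISBN = 34, 34, 34, 34 ✓
Title=O84: rows 6, 13 → ISBN = 25, 25 ✓
Title=O36: row 10 → ISBN = 35 ✓
Every Title value is associated with a single ISBN value, so Title → ISBN holds.

Yes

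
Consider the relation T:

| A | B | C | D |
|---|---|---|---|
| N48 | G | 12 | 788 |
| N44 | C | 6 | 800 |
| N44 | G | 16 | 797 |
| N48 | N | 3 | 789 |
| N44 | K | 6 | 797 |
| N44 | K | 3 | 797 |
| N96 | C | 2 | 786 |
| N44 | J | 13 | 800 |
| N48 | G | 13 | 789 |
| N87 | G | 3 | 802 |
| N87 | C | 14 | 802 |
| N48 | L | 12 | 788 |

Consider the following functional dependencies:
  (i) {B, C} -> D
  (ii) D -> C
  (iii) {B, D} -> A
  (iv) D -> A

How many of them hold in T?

(i) {B, C} -> D: every LHS value maps to a single RHS value — holds.
(ii) D -> C: D=800: 2 rows → C takes values {6, 13} — violation; D=797: 3 rows → C takes values {16, 6, 3} — violation; D=789: 2 rows → C takes values {3, 13} — violation; D=802: 2 rows → C takes values {3, 14} — violation — fails.
(iii) {B, D} -> A: every LHS value maps to a single RHS value — holds.
(iv) D -> A: every LHS value maps to a single RHS value — holds.
3 of the 4 dependencies hold.

3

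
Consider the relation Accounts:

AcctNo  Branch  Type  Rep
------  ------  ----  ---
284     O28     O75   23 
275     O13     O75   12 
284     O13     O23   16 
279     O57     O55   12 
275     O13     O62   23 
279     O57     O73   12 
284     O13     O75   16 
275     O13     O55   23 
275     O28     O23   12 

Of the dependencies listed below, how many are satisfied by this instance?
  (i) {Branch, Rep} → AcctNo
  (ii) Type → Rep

1

(i) {Branch, Rep} → AcctNo: every LHS value maps to a single RHS value — holds.
(ii) Type → Rep: Type=O75: 3 rows → Rep takes values {23, 12, 16} — violation; Type=O23: 2 rows → Rep takes values {16, 12} — violation; Type=O55: 2 rows → Rep takes values {12, 23} — violation — fails.
1 of the 2 dependencies holds.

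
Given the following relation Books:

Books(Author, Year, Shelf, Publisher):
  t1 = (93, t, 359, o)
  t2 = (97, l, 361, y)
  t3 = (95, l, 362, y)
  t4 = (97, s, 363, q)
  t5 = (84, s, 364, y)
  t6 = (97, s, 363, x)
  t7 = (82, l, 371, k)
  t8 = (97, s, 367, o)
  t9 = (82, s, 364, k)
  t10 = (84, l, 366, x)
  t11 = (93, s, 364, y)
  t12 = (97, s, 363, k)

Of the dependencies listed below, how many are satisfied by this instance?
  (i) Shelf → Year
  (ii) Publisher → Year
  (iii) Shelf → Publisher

1

(i) Shelf → Year: every LHS value maps to a single RHS value — holds.
(ii) Publisher → Year: Publisher=o: rows 1, 8 → Year takes values {t, s} — violation; Publisher=y: rows 2, 3, 5, 11 → Year takes values {l, s} — violation; Publisher=x: rows 6, 10 → Year takes values {s, l} — violation; Publisher=k: rows 7, 9, 12 → Year takes values {l, s} — violation — fails.
(iii) Shelf → Publisher: Shelf=363: rows 4, 6, 12 → Publisher takes values {q, x, k} — violation; Shelf=364: rows 5, 9, 11 → Publisher takes values {y, k} — violation — fails.
1 of the 3 dependencies holds.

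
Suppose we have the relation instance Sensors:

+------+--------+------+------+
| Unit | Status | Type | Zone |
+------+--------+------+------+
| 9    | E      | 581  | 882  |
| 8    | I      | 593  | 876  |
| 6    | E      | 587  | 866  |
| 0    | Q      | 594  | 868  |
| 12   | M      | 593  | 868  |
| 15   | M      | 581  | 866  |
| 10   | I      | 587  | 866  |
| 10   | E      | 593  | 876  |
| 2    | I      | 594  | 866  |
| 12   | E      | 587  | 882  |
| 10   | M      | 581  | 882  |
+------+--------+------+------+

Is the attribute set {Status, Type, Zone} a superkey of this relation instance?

Yes

All 11 rows have distinct {Status, Type, Zone} values, so {Status, Type, Zone} → (all attributes) holds and {Status, Type, Zone} is a superkey.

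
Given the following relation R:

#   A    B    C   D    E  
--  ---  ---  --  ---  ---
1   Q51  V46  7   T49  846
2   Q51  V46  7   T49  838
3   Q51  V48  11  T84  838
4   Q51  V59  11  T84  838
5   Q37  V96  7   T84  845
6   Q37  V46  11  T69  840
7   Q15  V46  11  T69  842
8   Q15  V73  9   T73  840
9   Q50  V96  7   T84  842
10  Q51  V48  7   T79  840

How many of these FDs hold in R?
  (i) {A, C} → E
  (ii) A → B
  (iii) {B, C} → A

0

(i) {A, C} → E: (A=Q51, C=7): rows 1, 2, 10 → E takes values {846, 838, 840} — violation — fails.
(ii) A → B: A=Q51: rows 1, 2, 3, 4, 10 → B takes values {V46, V48, V59} — violation; A=Q37: rows 5, 6 → B takes values {V96, V46} — violation; A=Q15: rows 7, 8 → B takes values {V46, V73} — violation — fails.
(iii) {B, C} → A: (B=V96, C=7): rows 5, 9 → A takes values {Q37, Q50} — violation; (B=V46, C=11): rows 6, 7 → A takes values {Q37, Q15} — violation — fails.
None of the 3 dependencies hold.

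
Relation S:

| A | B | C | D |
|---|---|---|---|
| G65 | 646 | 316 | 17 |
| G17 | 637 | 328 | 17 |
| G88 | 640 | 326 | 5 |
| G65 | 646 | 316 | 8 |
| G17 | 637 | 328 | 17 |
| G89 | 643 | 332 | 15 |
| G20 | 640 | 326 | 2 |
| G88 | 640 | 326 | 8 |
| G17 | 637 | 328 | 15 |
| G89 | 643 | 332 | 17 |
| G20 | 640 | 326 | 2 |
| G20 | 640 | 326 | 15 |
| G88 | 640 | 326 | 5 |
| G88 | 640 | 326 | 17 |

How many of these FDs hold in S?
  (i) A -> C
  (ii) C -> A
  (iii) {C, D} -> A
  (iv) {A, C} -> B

3

(i) A -> C: every LHS value maps to a single RHS value — holds.
(ii) C -> A: C=326: 7 rows → A takes values {G88, G20} — violation — fails.
(iii) {C, D} -> A: every LHS value maps to a single RHS value — holds.
(iv) {A, C} -> B: every LHS value maps to a single RHS value — holds.
3 of the 4 dependencies hold.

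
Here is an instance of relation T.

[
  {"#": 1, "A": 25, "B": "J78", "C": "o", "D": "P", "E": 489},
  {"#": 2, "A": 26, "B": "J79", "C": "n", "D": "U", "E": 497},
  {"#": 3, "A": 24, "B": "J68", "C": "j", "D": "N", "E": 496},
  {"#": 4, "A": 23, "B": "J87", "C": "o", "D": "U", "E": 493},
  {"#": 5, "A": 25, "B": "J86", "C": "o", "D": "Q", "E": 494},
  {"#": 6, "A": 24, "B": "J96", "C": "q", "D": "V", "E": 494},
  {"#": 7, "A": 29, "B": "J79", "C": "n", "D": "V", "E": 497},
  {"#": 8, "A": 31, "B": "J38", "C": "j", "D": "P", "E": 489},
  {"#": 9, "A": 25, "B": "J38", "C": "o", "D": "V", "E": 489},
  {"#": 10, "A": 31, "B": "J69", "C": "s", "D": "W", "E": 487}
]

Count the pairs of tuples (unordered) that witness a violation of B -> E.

0

B=J79: all 2 rows agree on E — 0 pairs.
B=J38: all 2 rows agree on E — 0 pairs.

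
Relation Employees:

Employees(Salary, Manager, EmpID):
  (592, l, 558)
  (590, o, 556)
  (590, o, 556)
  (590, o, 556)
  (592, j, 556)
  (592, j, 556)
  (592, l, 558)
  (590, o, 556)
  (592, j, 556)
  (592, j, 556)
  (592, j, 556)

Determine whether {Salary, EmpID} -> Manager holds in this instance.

(Salary=592, EmpID=558): 2 rows → Manager = l, l ✓
(Salary=590, EmpID=556): 4 rows → Manager = o, o, o, o ✓
(Salary=592, EmpID=556): 5 rows → Manager = j, j, j, j, j ✓
Every {Salary, EmpID} value is associated with a single Manager value, so {Salary, EmpID} -> Manager holds.

Yes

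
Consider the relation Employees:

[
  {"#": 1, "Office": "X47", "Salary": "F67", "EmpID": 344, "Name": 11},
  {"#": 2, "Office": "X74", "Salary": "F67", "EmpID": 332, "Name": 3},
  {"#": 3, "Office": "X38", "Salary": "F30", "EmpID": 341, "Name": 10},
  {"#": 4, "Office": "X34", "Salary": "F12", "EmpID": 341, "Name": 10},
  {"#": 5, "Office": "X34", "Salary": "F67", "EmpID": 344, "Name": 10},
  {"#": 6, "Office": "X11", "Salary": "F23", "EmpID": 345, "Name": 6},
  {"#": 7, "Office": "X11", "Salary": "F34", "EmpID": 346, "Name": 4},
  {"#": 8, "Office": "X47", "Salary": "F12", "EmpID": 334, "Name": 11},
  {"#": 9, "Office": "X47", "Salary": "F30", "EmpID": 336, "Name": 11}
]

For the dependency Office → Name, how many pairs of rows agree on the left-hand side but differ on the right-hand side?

Office=X47: all 3 rows agree on Name — 0 pairs.
Office=X34: all 2 rows agree on Name — 0 pairs.
Office=X11: violating pairs (6,7) — 1 pair.

1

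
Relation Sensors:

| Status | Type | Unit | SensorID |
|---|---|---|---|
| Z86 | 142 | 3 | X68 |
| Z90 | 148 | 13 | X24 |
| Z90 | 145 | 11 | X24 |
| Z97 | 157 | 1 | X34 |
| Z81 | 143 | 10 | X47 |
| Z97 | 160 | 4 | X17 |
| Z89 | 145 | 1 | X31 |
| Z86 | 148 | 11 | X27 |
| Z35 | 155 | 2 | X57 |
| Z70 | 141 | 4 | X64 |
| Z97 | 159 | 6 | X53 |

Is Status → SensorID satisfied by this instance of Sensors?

Status=Z86: 2 rows → SensorID takes values {X68, X27} — violation
Status=Z90: 2 rows → SensorID = X24, X24 ✓
Status=Z97: 3 rows → SensorID takes values {X34, X17, X53} — violation
Status=Z81: 1 row → SensorID = X47 ✓
Status=Z89: 1 row → SensorID = X31 ✓
Status=Z35: 1 row → SensorID = X57 ✓
Status=Z70: 1 row → SensorID = X64 ✓
Two rows agree on Status but differ on SensorID, so Status → SensorID does not hold.

No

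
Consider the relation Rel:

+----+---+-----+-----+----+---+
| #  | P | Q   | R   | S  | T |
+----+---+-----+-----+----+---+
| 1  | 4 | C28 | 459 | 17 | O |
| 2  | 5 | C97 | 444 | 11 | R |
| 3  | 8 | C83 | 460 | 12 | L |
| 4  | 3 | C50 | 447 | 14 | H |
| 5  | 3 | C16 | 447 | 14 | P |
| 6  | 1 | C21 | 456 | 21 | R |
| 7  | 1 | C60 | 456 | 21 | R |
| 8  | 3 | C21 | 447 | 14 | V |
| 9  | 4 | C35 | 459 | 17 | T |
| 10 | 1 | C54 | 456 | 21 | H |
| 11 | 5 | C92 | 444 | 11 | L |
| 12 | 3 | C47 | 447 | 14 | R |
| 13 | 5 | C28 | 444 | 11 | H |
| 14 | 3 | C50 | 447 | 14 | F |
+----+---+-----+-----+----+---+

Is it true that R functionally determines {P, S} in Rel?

Yes

R=459: rows 1, 9 → {P,S} = (4, 17), (4, 17) ✓
R=444: rows 2, 11, 13 → {P,S} = (5, 11), (5, 11), (5, 11) ✓
R=460: row 3 → {P,S} = (8, 12) ✓
R=447: rows 4, 5, 8, 12, 14 → {P,S} = (3, 14), (3, 14), (3, 14), (3, 14), (3, 14) ✓
R=456: rows 6, 7, 10 → {P,S} = (1, 21), (1, 21), (1, 21) ✓
Every R value is associated with a single {P, S} value, so R → {P, S} holds.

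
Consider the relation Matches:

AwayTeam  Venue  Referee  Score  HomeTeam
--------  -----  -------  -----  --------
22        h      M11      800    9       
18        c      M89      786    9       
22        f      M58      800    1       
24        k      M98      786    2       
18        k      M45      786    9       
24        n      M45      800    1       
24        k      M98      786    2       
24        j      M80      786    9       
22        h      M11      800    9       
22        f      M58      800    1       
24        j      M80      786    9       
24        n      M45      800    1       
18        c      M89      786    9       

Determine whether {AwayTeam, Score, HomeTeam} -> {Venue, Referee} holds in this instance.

No

(AwayTeam=22, Score=800, HomeTeam=9): 2 rows → {Venue,Referee} = (h, M11), (h, M11) ✓
(AwayTeam=18, Score=786, HomeTeam=9): 3 rows → {Venue,Referee} takes values {(c, M89), (k, M45)} — violation
(AwayTeam=22, Score=800, HomeTeam=1): 2 rows → {Venue,Referee} = (f, M58), (f, M58) ✓
(AwayTeam=24, Score=786, HomeTeam=2): 2 rows → {Venue,Referee} = (k, M98), (k, M98) ✓
(AwayTeam=24, Score=800, HomeTeam=1): 2 rows → {Venue,Referee} = (n, M45), (n, M45) ✓
(AwayTeam=24, Score=786, HomeTeam=9): 2 rows → {Venue,Referee} = (j, M80), (j, M80) ✓
Two rows agree on {AwayTeam, Score, HomeTeam} but differ on {Venue, Referee}, so {AwayTeam, Score, HomeTeam} -> {Venue, Referee} does not hold.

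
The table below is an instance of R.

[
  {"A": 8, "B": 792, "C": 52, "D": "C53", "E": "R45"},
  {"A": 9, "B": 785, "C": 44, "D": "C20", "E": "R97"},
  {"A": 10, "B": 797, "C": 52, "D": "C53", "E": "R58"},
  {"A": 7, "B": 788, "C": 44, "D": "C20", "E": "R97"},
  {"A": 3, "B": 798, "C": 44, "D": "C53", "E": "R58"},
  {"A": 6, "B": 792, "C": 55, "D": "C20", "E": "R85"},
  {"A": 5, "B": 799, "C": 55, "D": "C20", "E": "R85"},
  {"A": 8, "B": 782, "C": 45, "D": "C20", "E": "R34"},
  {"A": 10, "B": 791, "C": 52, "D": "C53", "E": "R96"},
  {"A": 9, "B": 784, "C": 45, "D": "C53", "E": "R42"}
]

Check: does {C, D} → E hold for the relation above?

No

(C=52, D=C53): 3 rows → E takes values {R45, R58, R96} — violation
(C=44, D=C20): 2 rows → E = R97, R97 ✓
(C=44, D=C53): 1 row → E = R58 ✓
(C=55, D=C20): 2 rows → E = R85, R85 ✓
(C=45, D=C20): 1 row → E = R34 ✓
(C=45, D=C53): 1 row → E = R42 ✓
Two rows agree on {C, D} but differ on E, so {C, D} → E does not hold.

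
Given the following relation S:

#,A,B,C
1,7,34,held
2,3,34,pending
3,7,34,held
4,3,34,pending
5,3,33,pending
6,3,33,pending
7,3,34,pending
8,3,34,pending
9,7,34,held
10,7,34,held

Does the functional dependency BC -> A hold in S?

(B=34, C=held): rows 1, 3, 9, 10 → A = 7, 7, 7, 7 ✓
(B=34, C=pending): rows 2, 4, 7, 8 → A = 3, 3, 3, 3 ✓
(B=33, C=pending): rows 5, 6 → A = 3, 3 ✓
Every BC value is associated with a single A value, so BC -> A holds.

Yes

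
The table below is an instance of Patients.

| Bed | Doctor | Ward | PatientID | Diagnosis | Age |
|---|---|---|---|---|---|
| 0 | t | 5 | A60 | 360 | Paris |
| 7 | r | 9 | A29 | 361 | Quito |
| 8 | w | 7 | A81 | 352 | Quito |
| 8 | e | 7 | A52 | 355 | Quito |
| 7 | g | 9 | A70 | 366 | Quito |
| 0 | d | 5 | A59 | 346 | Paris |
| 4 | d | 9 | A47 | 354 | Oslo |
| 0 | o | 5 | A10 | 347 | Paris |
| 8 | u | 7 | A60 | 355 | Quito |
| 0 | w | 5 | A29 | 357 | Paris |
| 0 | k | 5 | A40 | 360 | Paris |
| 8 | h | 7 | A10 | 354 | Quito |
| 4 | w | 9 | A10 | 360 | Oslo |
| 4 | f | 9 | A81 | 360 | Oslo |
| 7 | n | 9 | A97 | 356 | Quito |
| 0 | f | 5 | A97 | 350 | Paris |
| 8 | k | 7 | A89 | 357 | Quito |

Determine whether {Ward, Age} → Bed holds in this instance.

Yes

(Ward=5, Age=Paris): 6 rows → Bed = 0, 0, 0, 0, 0, 0 ✓
(Ward=9, Age=Quito): 3 rows → Bed = 7, 7, 7 ✓
(Ward=7, Age=Quito): 5 rows → Bed = 8, 8, 8, 8, 8 ✓
(Ward=9, Age=Oslo): 3 rows → Bed = 4, 4, 4 ✓
Every {Ward, Age} value is associated with a single Bed value, so {Ward, Age} → Bed holds.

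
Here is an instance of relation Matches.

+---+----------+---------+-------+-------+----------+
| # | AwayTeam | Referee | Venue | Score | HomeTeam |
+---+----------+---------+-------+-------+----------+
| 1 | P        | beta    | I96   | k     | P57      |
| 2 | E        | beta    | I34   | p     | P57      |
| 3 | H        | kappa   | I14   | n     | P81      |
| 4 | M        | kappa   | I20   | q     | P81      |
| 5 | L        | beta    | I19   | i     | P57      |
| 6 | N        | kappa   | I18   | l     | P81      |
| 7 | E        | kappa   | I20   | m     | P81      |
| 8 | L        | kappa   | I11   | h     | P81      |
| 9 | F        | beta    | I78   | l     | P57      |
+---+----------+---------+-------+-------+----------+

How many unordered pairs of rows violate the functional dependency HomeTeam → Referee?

HomeTeam=P57: all 4 rows agree on Referee — 0 pairs.
HomeTeam=P81: all 5 rows agree on Referee — 0 pairs.

0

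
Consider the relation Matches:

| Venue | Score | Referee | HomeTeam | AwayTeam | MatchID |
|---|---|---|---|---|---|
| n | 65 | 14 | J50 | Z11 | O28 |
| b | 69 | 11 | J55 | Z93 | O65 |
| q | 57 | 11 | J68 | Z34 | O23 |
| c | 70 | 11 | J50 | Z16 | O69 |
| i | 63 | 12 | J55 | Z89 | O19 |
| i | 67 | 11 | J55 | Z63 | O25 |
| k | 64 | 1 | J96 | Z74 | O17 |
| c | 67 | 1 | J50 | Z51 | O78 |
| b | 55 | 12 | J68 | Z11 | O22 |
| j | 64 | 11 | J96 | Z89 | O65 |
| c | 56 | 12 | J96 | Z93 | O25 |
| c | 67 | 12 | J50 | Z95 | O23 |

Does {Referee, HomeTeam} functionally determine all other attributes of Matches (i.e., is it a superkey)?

No

Two distinct rows share (Referee=11, HomeTeam=J55), so {Referee, HomeTeam} does not determine every attribute — not a superkey.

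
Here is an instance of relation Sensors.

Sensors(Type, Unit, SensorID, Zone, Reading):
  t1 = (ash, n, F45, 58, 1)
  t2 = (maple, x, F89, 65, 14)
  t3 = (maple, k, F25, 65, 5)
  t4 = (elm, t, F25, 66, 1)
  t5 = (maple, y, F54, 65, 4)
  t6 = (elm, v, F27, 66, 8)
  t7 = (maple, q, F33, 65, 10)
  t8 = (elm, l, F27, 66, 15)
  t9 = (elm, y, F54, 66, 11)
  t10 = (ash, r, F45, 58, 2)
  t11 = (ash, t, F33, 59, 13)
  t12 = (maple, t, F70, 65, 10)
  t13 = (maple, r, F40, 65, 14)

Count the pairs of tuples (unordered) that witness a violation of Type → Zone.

Type=ash: violating pairs (1,11), (10,11) — 2 pairs.
Type=maple: all 6 rows agree on Zone — 0 pairs.
Type=elm: all 4 rows agree on Zone — 0 pairs.

2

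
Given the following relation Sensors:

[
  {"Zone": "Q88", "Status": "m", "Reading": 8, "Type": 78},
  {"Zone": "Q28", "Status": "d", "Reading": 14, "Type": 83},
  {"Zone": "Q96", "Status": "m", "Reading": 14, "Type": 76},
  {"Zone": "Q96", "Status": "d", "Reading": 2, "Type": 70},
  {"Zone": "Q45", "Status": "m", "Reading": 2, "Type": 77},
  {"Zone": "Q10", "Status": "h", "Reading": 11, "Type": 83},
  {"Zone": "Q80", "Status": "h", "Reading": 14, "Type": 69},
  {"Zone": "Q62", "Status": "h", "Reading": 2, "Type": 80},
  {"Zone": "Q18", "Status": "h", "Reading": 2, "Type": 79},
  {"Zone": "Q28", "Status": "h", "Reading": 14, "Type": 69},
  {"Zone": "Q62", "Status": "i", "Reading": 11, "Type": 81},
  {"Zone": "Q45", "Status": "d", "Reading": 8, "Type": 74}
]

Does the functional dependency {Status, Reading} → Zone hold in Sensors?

No

(Status=m, Reading=8): 1 row → Zone = Q88 ✓
(Status=d, Reading=14): 1 row → Zone = Q28 ✓
(Status=m, Reading=14): 1 row → Zone = Q96 ✓
(Status=d, Reading=2): 1 row → Zone = Q96 ✓
(Status=m, Reading=2): 1 row → Zone = Q45 ✓
(Status=h, Reading=11): 1 row → Zone = Q10 ✓
(Status=h, Reading=14): 2 rows → Zone takes values {Q80, Q28} — violation
(Status=h, Reading=2): 2 rows → Zone takes values {Q62, Q18} — violation
(Status=i, Reading=11): 1 row → Zone = Q62 ✓
(Status=d, Reading=8): 1 row → Zone = Q45 ✓
Two rows agree on {Status, Reading} but differ on Zone, so {Status, Reading} → Zone does not hold.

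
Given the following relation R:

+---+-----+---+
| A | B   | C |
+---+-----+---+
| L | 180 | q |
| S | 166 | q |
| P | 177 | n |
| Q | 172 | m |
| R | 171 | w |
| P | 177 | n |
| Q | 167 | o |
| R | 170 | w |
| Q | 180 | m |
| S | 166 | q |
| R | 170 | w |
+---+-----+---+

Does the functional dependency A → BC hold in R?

A=L: 1 row → {B,C} = (180, q) ✓
A=S: 2 rows → {B,C} = (166, q), (166, q) ✓
A=P: 2 rows → {B,C} = (177, n), (177, n) ✓
A=Q: 3 rows → {B,C} takes values {(172, m), (167, o), (180, m)} — violation
A=R: 3 rows → {B,C} takes values {(171, w), (170, w)} — violation
Two rows agree on A but differ on BC, so A → BC does not hold.

No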